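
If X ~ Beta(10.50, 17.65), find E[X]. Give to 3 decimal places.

0.373

The Beta mean is α/(α+β) = 10.50/(10.50+17.65) = 0.373.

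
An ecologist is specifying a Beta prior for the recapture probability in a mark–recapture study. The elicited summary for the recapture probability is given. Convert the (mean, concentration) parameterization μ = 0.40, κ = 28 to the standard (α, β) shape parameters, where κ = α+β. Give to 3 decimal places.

α = 11.200, β = 16.800

Split κ in proportion μ : (1−μ): α = 0.40·28 = 11.200, β = 28 − 11.200 = 16.800.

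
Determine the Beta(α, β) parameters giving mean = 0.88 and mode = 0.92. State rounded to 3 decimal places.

α = 18.480, β = 2.520

With s = α+β: μ = α/s and mode = (α−1)/(s−2). Eliminating α = μs,
μs − 1 = m(s−2) ⇒ s(μ−m) = 1−2m ⇒ s = -0.84/-0.04 = 21.0000.
So α = μs = 18.480, β = (1−μ)s = 2.520.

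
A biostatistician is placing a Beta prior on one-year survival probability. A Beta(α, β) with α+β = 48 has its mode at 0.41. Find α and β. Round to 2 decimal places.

α = 19.86, β = 28.14

For α,β>1 the mode is (α−1)/(α+β−2), so α = mode·(κ−2)+1 = 0.41×46+1 = 19.86.
And β = (1−mode)·(κ−2)+1 = 0.59×46+1 = 28.14.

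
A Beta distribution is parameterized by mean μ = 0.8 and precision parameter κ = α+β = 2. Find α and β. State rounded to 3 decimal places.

α = μκ = 0.8×2 = 1.600 and β = (1−μ)κ = 0.2×2 = 0.400.

α = 1.600, β = 0.400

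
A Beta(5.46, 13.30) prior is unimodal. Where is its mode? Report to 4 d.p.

With α,β > 1, mode = (α−1)/(α+β−2) = 4.46/16.76 = 0.2661.

0.2661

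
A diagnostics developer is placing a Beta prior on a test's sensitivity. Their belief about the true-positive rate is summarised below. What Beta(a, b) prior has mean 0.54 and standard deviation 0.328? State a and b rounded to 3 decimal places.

a = 0.707, b = 0.602

Variance = 0.328² = 0.107584. The moment-matching identity a+b = μ(1−μ)/Var − 1 gives
a+b = 0.2484/0.107584 − 1 = 1.3089, so a = μ·1.3089 = 0.707 and b = (1−μ)·1.3089 = 0.602.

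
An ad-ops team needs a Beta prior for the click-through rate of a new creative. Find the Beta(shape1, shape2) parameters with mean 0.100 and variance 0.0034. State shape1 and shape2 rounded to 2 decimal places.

shape1 = 2.55, shape2 = 22.92

Write ν = shape1+shape2; then shape1 = μν and Var = μ(1−μ)/(ν+1).
ν = μ(1−μ)/Var − 1 = 0.090000/0.0034 − 1 = 25.4706.
shape1 = 0.100·25.4706 = 2.55, shape2 = 0.900·25.4706 = 22.92.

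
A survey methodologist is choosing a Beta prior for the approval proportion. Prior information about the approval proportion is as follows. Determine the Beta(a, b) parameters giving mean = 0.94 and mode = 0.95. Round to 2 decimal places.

a = 84.60, b = 5.40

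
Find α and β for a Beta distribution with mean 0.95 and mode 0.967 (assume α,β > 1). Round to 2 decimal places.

α = 52.19, β = 2.75

Let s = α+β. Mean gives α = μs = 0.95s; mode gives (α−1)/(s−2) = 0.967.
Substituting: 0.95s − 1 = 0.967(s−2) = 0.967s − 1.934, so -0.017s = -0.934 and s = 54.9412.
Then α = 0.95×54.9412 = 52.19 and β = s−α = 2.75.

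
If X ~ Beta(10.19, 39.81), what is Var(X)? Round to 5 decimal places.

0.00318

Var = αβ/[(α+β)²(α+β+1)] = (10.19×39.81)/(50.00²×51.00) = 405.6639/127500.000000 = 0.00318.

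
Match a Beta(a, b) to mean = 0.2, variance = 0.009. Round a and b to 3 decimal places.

a = 3.356, b = 13.422

Write ν = a+b; then a = μν and Var = μ(1−μ)/(ν+1).
ν = μ(1−μ)/Var − 1 = 0.16/0.009 − 1 = 16.7778.
a = 0.2·16.7778 = 3.356, b = 0.8·16.7778 = 13.422.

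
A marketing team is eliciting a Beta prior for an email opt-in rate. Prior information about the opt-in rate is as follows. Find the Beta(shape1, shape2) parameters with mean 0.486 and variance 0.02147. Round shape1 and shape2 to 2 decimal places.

shape1 = 5.17, shape2 = 5.47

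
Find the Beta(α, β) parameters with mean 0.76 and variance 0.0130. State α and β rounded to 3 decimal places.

α = 9.903, β = 3.127

Let s = α+β. The Beta variance is μ(1−μ)/(s+1).
So s+1 = μ(1−μ)/σ² = (0.76×0.24)/0.0130 = 0.1824/0.0130 = 14.0308, giving s = 13.0308.
Then α = μs = 0.76×13.0308 = 9.903 and β = (1−μ)s = 0.24×13.0308 = 3.127.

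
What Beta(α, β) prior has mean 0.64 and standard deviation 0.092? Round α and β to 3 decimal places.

Variance = 0.092² = 0.008464. The moment-matching identity α+β = μ(1−μ)/Var − 1 gives
α+β = 0.2304/0.008464 − 1 = 26.2212, so α = μ·26.2212 = 16.782 and β = (1−μ)·26.2212 = 9.440.

α = 16.782, β = 9.440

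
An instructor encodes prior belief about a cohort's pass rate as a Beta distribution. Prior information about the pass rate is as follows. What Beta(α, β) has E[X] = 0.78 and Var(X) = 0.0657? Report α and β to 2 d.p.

α = 1.26, β = 0.35

Let s = α+β. The Beta variance is μ(1−μ)/(s+1).
So s+1 = μ(1−μ)/σ² = (0.78×0.22)/0.0657 = 0.1716/0.0657 = 2.6119, giving s = 1.6119.
Then α = μs = 0.78×1.6119 = 1.26 and β = (1−μ)s = 0.22×1.6119 = 0.35.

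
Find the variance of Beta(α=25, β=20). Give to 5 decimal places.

0.00537

α+β = 45 and αβ = 500, so Var = αβ/[(α+β)²(α+β+1)] = 500/93150 = 0.00537.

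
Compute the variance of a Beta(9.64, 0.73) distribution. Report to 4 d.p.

0.0058

Var = αβ/[(α+β)²(α+β+1)] = (9.64×0.73)/(10.37²×11.37) = 7.0372/1222.694553 = 0.0058.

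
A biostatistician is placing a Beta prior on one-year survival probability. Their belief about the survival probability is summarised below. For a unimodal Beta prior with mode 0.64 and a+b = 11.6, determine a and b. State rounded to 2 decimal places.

a = 7.14, b = 4.46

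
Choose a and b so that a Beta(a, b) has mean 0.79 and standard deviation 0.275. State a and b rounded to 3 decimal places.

a = 0.943, b = 0.251

σ² = 0.275² = 0.075625.
With s = a+b, Var = μ(1−μ)/(s+1), so s+1 = (0.79×0.21)/0.075625 = 2.1937 and s = 1.1937.
a = μs = 0.943, b = (1−μ)s = 0.251.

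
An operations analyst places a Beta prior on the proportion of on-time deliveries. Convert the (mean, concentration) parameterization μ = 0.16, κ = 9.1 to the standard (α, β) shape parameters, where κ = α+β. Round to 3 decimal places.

α = 1.456, β = 7.644

α = μκ = 0.16×9.1 = 1.456 and β = (1−μ)κ = 0.84×9.1 = 7.644.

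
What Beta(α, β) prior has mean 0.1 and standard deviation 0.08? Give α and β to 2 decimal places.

α = 1.31, β = 11.76

First σ² = 0.0064. Setting α = μn, β = (1−μ)n with n = α+β,
μ(1−μ)/(n+1) = 0.0064 ⇒ n+1 = 0.09/0.0064 = 14.0625 ⇒ n = 13.0625.
Hence α = 0.1×13.0625 = 1.31, β = 0.9×13.0625 = 11.76.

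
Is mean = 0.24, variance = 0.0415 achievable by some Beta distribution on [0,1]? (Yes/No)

For any Beta, Var(X) < E[X]·(1−E[X]).
Here μ(1−μ) = 0.24×0.76 = 0.1824, and 0.0415 < 0.1824.

Yes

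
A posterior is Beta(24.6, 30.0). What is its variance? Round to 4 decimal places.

0.0045

α+β = 54.6 and αβ = 738.00, so Var = αβ/[(α+β)²(α+β+1)] = 738.00/165752.496 = 0.0045.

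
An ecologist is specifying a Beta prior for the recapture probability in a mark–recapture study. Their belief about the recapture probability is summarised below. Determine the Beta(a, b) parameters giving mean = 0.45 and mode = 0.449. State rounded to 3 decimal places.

a = 45.900, b = 56.100

With s = a+b: μ = a/s and mode = (a−1)/(s−2). Eliminating a = μs,
μs − 1 = m(s−2) ⇒ s(μ−m) = 1−2m ⇒ s = 0.102/0.001 = 102.0000.
So a = μs = 45.900, b = (1−μ)s = 56.100.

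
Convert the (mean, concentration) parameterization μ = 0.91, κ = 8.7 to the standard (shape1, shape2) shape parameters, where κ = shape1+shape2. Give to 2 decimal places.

Split κ in proportion μ : (1−μ): shape1 = 0.91·8.7 = 7.92, shape2 = 8.7 − 7.92 = 0.78.

shape1 = 7.92, shape2 = 0.78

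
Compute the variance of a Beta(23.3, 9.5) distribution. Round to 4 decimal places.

α+β = 32.8 and αβ = 221.35, so Var = αβ/[(α+β)²(α+β+1)] = 221.35/36363.392 = 0.0061.

0.0061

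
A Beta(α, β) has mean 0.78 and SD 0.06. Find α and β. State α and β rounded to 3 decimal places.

First σ² = 0.0036. Setting α = μn, β = (1−μ)n with n = α+β,
μ(1−μ)/(n+1) = 0.0036 ⇒ n+1 = 0.1716/0.0036 = 47.6667 ⇒ n = 46.6667.
Hence α = 0.78×46.6667 = 36.400, β = 0.22×46.6667 = 10.267.

α = 36.400, β = 10.267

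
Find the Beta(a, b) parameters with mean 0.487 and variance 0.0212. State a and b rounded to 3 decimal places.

Let s = a+b. The Beta variance is μ(1−μ)/(s+1).
So s+1 = μ(1−μ)/σ² = (0.487×0.513)/0.0212 = 0.249831/0.0212 = 11.7845, giving s = 10.7845.
Then a = μs = 0.487×10.7845 = 5.252 and b = (1−μ)s = 0.513×10.7845 = 5.532.

a = 5.252, b = 5.532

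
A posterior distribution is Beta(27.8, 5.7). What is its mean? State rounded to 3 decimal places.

E[X] = α/(α+β) = 27.8/33.5 = 0.830.

0.830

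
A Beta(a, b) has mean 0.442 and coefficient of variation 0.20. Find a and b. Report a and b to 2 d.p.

a = 13.51, b = 17.05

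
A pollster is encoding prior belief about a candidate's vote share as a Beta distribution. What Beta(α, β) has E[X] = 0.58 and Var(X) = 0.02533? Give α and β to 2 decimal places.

α = 5.00, β = 3.62

By moment matching, α+β = μ(1−μ)/σ² − 1 = (0.58·0.42)/0.02533 − 1 = 9.6171 − 1 = 8.6171.
Since α/(α+β) = μ, α = 0.58·8.6171 = 5.00 and β = 0.42·8.6171 = 3.62.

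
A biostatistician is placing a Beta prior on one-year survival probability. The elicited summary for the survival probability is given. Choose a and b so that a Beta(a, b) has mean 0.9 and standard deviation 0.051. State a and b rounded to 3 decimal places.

a = 30.242, b = 3.360

Variance = 0.051² = 0.002601. The moment-matching identity a+b = μ(1−μ)/Var − 1 gives
a+b = 0.09/0.002601 − 1 = 33.6021, so a = μ·33.6021 = 30.242 and b = (1−μ)·33.6021 = 3.360.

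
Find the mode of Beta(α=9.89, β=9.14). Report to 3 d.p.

With α,β > 1, mode = (α−1)/(α+β−2) = 8.89/17.03 = 0.522.

0.522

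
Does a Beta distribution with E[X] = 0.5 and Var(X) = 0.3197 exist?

No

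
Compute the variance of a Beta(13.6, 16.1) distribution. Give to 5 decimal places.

0.00809

α+β = 29.7 and αβ = 218.96, so Var = αβ/[(α+β)²(α+β+1)] = 218.96/27080.163 = 0.00809.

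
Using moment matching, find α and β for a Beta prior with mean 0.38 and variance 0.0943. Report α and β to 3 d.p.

α = 0.569, β = 0.929

Write ν = α+β; then α = μν and Var = μ(1−μ)/(ν+1).
ν = μ(1−μ)/Var − 1 = 0.2356/0.0943 − 1 = 1.4984.
α = 0.38·1.4984 = 0.569, β = 0.62·1.4984 = 0.929.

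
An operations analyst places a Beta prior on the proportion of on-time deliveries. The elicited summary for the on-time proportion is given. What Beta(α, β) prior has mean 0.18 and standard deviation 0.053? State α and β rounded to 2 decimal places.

α = 9.28, β = 42.27

Variance = 0.053² = 0.002809. The moment-matching identity α+β = μ(1−μ)/Var − 1 gives
α+β = 0.1476/0.002809 − 1 = 51.5454, so α = μ·51.5454 = 9.28 and β = (1−μ)·51.5454 = 42.27.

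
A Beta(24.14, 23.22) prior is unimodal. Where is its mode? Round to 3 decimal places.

0.510

The density x^(α−1)(1−x)^(β−1) is maximised at (α−1)/(α+β−2) = 23.14/45.36 = 0.510.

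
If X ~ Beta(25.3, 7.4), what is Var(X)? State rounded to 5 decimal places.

0.00520

μ = 25.3/32.7 = 0.773700; Var = μ(1−μ)/(α+β+1) = 0.1750881/33.7 = 0.00520.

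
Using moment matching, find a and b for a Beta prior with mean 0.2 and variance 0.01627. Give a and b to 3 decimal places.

a = 1.767, b = 7.067

Write ν = a+b; then a = μν and Var = μ(1−μ)/(ν+1).
ν = μ(1−μ)/Var − 1 = 0.16/0.01627 − 1 = 8.8341.
a = 0.2·8.8341 = 1.767, b = 0.8·8.8341 = 7.067.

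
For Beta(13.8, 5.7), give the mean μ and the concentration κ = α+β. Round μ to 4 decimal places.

κ = α+β = 13.8+5.7 = 19.5; μ = α/κ = 13.8/19.5 = 0.7077.

μ = 0.7077, κ = 19.5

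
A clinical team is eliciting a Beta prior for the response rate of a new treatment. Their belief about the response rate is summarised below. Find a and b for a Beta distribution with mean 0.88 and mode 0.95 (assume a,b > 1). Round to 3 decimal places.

With s = a+b: μ = a/s and mode = (a−1)/(s−2). Eliminating a = μs,
μs − 1 = m(s−2) ⇒ s(μ−m) = 1−2m ⇒ s = -0.90/-0.07 = 12.8571.
So a = μs = 11.314, b = (1−μ)s = 1.543.

a = 11.314, b = 1.543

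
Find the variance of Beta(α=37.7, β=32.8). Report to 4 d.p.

μ = 37.7/70.5 = 0.534752; Var = μ(1−μ)/(α+β+1) = 0.2487923/71.5 = 0.0035.

0.0035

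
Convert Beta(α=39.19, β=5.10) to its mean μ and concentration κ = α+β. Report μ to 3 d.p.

κ = α+β = 39.19+5.10 = 44.29; μ = α/κ = 39.19/44.29 = 0.885.

μ = 0.885, κ = 44.29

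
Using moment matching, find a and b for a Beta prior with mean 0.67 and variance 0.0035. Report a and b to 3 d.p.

By moment matching, a+b = μ(1−μ)/σ² − 1 = (0.67·0.33)/0.0035 − 1 = 63.1714 − 1 = 62.1714.
Since a/(a+b) = μ, a = 0.67·62.1714 = 41.655 and b = 0.33·62.1714 = 20.517.

a = 41.655, b = 20.517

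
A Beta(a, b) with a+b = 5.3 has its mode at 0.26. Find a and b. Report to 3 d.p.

a = 1.858, b = 3.442

Mode = (a−1)/(κ−2) with κ = a+b, so a−1 = 0.26·3.3 = 0.858.
a = 1.858; b = κ − a = 3.442.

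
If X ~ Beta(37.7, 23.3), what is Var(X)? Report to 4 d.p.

μ = 37.7/61.0 = 0.618033; Var = μ(1−μ)/(α+β+1) = 0.2360683/62.0 = 0.0038.

0.0038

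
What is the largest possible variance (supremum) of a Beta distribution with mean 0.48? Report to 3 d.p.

Var = μ(1−μ)/(α+β+1), which approaches μ(1−μ) as α+β → 0.
So the supremum is μ(1−μ) = 0.48×0.52 = 0.250.

0.250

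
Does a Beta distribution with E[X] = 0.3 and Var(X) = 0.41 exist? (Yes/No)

The Beta variance bound is σ² < μ(1−μ).
Here μ(1−μ) = 0.3×0.7 = 0.21, and 0.41 ≥ 0.21.

No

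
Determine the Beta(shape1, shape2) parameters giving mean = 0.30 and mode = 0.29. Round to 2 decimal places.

shape1 = 12.60, shape2 = 29.40

Let s = shape1+shape2. Mean gives shape1 = μs = 0.30s; mode gives (shape1−1)/(s−2) = 0.29.
Substituting: 0.30s − 1 = 0.29(s−2) = 0.29s − 0.58, so 0.01s = 0.42 and s = 42.0000.
Then shape1 = 0.30×42.0000 = 12.60 and shape2 = s−shape1 = 29.40.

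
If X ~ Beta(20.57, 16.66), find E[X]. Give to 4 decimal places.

0.5525

E[X] = α/(α+β) = 20.57/37.23 = 0.5525.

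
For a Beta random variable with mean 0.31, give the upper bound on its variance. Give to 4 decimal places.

0.2139

Var = μ(1−μ)/(α+β+1), which approaches μ(1−μ) as α+β → 0.
So the supremum is μ(1−μ) = 0.31×0.69 = 0.2139.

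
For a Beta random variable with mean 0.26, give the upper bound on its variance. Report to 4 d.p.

0.1924

For fixed mean μ the Beta variance is μ(1−μ)/(α+β+1), increasing as α+β decreases.
Its least upper bound (not attained) is μ(1−μ) = 0.26·0.74 = 0.1924.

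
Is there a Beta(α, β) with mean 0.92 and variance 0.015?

For any Beta, Var(X) < E[X]·(1−E[X]).
Here μ(1−μ) = 0.92×0.08 = 0.0736, and 0.015 < 0.0736.

Yes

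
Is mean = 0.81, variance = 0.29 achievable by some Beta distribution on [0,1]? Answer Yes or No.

No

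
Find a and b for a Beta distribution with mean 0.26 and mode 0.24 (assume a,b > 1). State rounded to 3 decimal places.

With s = a+b: μ = a/s and mode = (a−1)/(s−2). Eliminating a = μs,
μs − 1 = m(s−2) ⇒ s(μ−m) = 1−2m ⇒ s = 0.52/0.02 = 26.0000.
So a = μs = 6.760, b = (1−μ)s = 19.240.

a = 6.760, b = 19.240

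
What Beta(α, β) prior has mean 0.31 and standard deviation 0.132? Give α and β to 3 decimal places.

First σ² = 0.017424. Setting α = μn, β = (1−μ)n with n = α+β,
μ(1−μ)/(n+1) = 0.017424 ⇒ n+1 = 0.2139/0.017424 = 12.2762 ⇒ n = 11.2762.
Hence α = 0.31×11.2762 = 3.496, β = 0.69×11.2762 = 7.781.

α = 3.496, β = 7.781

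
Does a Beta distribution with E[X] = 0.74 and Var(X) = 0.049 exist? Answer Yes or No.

A Beta with mean μ has variance μ(1−μ)/(α+β+1) < μ(1−μ).
Here μ(1−μ) = 0.74×0.26 = 0.1924, and 0.049 < 0.1924.

Yes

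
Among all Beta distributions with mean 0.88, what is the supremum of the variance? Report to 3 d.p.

0.106

Var = μ(1−μ)/(α+β+1), which approaches μ(1−μ) as α+β → 0.
So the supremum is μ(1−μ) = 0.88×0.12 = 0.106.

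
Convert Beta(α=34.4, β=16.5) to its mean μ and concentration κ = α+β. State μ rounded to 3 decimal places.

κ = α+β = 34.4+16.5 = 50.9; μ = α/κ = 34.4/50.9 = 0.676.

μ = 0.676, κ = 50.9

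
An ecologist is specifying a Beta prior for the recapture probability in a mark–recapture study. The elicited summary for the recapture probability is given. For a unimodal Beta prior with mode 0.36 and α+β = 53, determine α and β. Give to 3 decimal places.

Since the density peak of Beta(α,β) is at (α−1)/(α+β−2),
α = 1 + 0.36(53−2) = 19.360 and β = 53 − 19.360 = 33.640.

α = 19.360, β = 33.640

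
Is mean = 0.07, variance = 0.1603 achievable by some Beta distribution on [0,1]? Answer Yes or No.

No

The Beta variance bound is σ² < μ(1−μ).
Here μ(1−μ) = 0.07×0.93 = 0.0651, and 0.1603 ≥ 0.0651.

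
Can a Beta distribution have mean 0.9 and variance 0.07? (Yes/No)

For any Beta, Var(X) < E[X]·(1−E[X]).
Here μ(1−μ) = 0.9×0.1 = 0.09, and 0.07 < 0.09.

Yes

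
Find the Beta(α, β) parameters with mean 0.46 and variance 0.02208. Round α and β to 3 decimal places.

α = 4.715, β = 5.535

Let s = α+β. The Beta variance is μ(1−μ)/(s+1).
So s+1 = μ(1−μ)/σ² = (0.46×0.54)/0.02208 = 0.2484/0.02208 = 11.2500, giving s = 10.2500.
Then α = μs = 0.46×10.2500 = 4.715 and β = (1−μ)s = 0.54×10.2500 = 5.535.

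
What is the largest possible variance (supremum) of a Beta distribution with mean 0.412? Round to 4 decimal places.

0.2423

For fixed mean μ the Beta variance is μ(1−μ)/(α+β+1), increasing as α+β decreases.
Its least upper bound (not attained) is μ(1−μ) = 0.412·0.588 = 0.2423.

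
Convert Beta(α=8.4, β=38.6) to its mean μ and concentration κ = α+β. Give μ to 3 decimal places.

κ = α+β = 8.4+38.6 = 47.0; μ = α/κ = 8.4/47.0 = 0.179.

μ = 0.179, κ = 47.0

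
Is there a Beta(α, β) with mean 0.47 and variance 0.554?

A Beta with mean μ has variance μ(1−μ)/(α+β+1) < μ(1−μ).
Here μ(1−μ) = 0.47×0.53 = 0.2491, and 0.554 ≥ 0.2491.

No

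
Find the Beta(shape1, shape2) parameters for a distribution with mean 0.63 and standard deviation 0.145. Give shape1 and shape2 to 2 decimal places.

shape1 = 6.35, shape2 = 3.73

σ² = 0.145² = 0.021025.
With s = shape1+shape2, Var = μ(1−μ)/(s+1), so s+1 = (0.63×0.37)/0.021025 = 11.0868 and s = 10.0868.
shape1 = μs = 6.35, shape2 = (1−μ)s = 3.73.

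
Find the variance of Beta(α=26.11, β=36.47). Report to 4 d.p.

0.0038

μ = 26.11/62.58 = 0.417226; Var = μ(1−μ)/(α+β+1) = 0.2431485/63.58 = 0.0038.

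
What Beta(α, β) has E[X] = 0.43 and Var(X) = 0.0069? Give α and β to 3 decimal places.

α = 14.844, β = 19.677

By moment matching, α+β = μ(1−μ)/σ² − 1 = (0.43·0.57)/0.0069 − 1 = 35.5217 − 1 = 34.5217.
Since α/(α+β) = μ, α = 0.43·34.5217 = 14.844 and β = 0.57·34.5217 = 19.677.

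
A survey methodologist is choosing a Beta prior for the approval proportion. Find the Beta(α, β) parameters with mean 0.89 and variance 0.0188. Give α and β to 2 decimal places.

Write ν = α+β; then α = μν and Var = μ(1−μ)/(ν+1).
ν = μ(1−μ)/Var − 1 = 0.0979/0.0188 − 1 = 4.2074.
α = 0.89·4.2074 = 3.74, β = 0.11·4.2074 = 0.46.

α = 3.74, β = 0.46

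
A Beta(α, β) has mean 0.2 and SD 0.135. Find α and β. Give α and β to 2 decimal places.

σ² = 0.135² = 0.018225.
With s = α+β, Var = μ(1−μ)/(s+1), so s+1 = (0.2×0.8)/0.018225 = 8.7791 and s = 7.7791.
α = μs = 1.56, β = (1−μ)s = 6.22.

α = 1.56, β = 6.22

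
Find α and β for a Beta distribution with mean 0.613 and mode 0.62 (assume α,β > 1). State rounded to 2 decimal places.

α = 21.02, β = 13.27

Let s = α+β. Mean gives α = μs = 0.613s; mode gives (α−1)/(s−2) = 0.62.
Substituting: 0.613s − 1 = 0.62(s−2) = 0.62s − 1.24, so -0.007s = -0.24 and s = 34.2857.
Then α = 0.613×34.2857 = 21.02 and β = s−α = 13.27.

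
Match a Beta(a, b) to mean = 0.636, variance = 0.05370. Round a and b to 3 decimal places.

By moment matching, a+b = μ(1−μ)/σ² − 1 = (0.636·0.364)/0.05370 − 1 = 4.3111 − 1 = 3.3111.
Since a/(a+b) = μ, a = 0.636·3.3111 = 2.106 and b = 0.364·3.3111 = 1.205.

a = 2.106, b = 1.205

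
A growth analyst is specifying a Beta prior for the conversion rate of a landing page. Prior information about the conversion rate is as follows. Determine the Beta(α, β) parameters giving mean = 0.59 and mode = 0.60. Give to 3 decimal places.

α = 11.800, β = 8.200

Let s = α+β. Mean gives α = μs = 0.59s; mode gives (α−1)/(s−2) = 0.60.
Substituting: 0.59s − 1 = 0.60(s−2) = 0.60s − 1.20, so -0.01s = -0.20 and s = 20.0000.
Then α = 0.59×20.0000 = 11.800 and β = s−α = 8.200.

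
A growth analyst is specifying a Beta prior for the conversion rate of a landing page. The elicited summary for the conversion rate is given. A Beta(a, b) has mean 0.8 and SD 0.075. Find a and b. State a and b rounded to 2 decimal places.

a = 21.96, b = 5.49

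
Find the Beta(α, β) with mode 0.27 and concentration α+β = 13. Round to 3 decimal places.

α = 3.970, β = 9.030

Mode = (α−1)/(κ−2) with κ = α+β, so α−1 = 0.27·11 = 2.970.
α = 3.970; β = κ − α = 9.030.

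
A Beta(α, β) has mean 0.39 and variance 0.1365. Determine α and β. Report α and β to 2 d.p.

By moment matching, α+β = μ(1−μ)/σ² − 1 = (0.39·0.61)/0.1365 − 1 = 1.7429 − 1 = 0.7429.
Since α/(α+β) = μ, α = 0.39·0.7429 = 0.29 and β = 0.61·0.7429 = 0.45.

α = 0.29, β = 0.45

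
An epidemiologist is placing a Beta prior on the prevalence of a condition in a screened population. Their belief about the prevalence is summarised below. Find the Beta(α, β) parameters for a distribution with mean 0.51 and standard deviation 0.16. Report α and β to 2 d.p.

σ² = 0.16² = 0.0256.
With s = α+β, Var = μ(1−μ)/(s+1), so s+1 = (0.51×0.49)/0.0256 = 9.7617 and s = 8.7617.
α = μs = 4.47, β = (1−μ)s = 4.29.

α = 4.47, β = 4.29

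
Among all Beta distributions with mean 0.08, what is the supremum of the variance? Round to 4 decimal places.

0.0736

Var = μ(1−μ)/(α+β+1), which approaches μ(1−μ) as α+β → 0.
So the supremum is μ(1−μ) = 0.08×0.92 = 0.0736.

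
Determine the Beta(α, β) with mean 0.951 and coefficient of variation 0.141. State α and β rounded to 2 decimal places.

α = 1.51, β = 0.08

σ = CV·μ = 0.141×0.951 = 0.13409, so σ² = 0.017980.
s+1 = μ(1−μ)/σ² = 0.046599/0.017980 = 2.5917, so s = α+β = 1.5917.
α = μs = 1.51, β = (1−μ)s = 0.08.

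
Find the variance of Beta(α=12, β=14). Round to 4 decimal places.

0.0092

α+β = 26 and αβ = 168, so Var = αβ/[(α+β)²(α+β+1)] = 168/18252 = 0.0092.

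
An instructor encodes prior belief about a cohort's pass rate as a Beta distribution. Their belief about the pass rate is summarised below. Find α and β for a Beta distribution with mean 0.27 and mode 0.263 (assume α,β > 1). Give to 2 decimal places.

Let s = α+β. Mean gives α = μs = 0.27s; mode gives (α−1)/(s−2) = 0.263.
Substituting: 0.27s − 1 = 0.263(s−2) = 0.263s − 0.526, so 0.007s = 0.474 and s = 67.7143.
Then α = 0.27×67.7143 = 18.28 and β = s−α = 49.43.

α = 18.28, β = 49.43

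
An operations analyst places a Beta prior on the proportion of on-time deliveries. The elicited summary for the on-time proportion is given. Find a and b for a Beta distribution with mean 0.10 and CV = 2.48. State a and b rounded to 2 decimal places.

a = 0.05, b = 0.42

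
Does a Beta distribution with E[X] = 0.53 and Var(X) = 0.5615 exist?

No

For any Beta, Var(X) < E[X]·(1−E[X]).
Here μ(1−μ) = 0.53×0.47 = 0.2491, and 0.5615 ≥ 0.2491.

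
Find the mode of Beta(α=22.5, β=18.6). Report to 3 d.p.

0.550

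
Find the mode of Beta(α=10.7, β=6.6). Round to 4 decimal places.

With α,β > 1, mode = (α−1)/(α+β−2) = 9.7/15.3 = 0.6340.

0.6340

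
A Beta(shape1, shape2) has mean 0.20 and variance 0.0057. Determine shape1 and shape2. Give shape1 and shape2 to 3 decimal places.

By moment matching, shape1+shape2 = μ(1−μ)/σ² − 1 = (0.20·0.80)/0.0057 − 1 = 28.0702 − 1 = 27.0702.
Since shape1/(shape1+shape2) = μ, shape1 = 0.20·27.0702 = 5.414 and shape2 = 0.80·27.0702 = 21.656.

shape1 = 5.414, shape2 = 21.656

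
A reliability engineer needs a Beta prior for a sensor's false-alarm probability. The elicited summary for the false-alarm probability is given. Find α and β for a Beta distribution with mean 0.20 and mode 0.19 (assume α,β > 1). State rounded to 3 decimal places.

Let s = α+β. Mean gives α = μs = 0.20s; mode gives (α−1)/(s−2) = 0.19.
Substituting: 0.20s − 1 = 0.19(s−2) = 0.19s − 0.38, so 0.01s = 0.62 and s = 62.0000.
Then α = 0.20×62.0000 = 12.400 and β = s−α = 49.600.

α = 12.400, β = 49.600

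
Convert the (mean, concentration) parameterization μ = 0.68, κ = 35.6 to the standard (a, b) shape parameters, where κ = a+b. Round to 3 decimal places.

a = μκ = 0.68×35.6 = 24.208 and b = (1−μ)κ = 0.32×35.6 = 11.392.

a = 24.208, b = 11.392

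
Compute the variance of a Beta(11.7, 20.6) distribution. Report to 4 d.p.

μ = 11.7/32.3 = 0.362229; Var = μ(1−μ)/(α+β+1) = 0.2310192/33.3 = 0.0069.

0.0069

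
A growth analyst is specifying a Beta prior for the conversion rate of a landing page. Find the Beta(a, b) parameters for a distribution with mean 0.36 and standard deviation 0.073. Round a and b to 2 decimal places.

a = 15.20, b = 27.03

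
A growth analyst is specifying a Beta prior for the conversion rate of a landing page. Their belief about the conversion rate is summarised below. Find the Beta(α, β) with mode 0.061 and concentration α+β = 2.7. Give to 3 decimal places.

For α,β>1 the mode is (α−1)/(α+β−2), so α = mode·(κ−2)+1 = 0.061×0.7+1 = 1.043.
And β = (1−mode)·(κ−2)+1 = 0.939×0.7+1 = 1.657.

α = 1.043, β = 1.657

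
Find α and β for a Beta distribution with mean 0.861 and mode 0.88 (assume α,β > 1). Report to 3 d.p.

α = 34.440, β = 5.560

Let s = α+β. Mean gives α = μs = 0.861s; mode gives (α−1)/(s−2) = 0.88.
Substituting: 0.861s − 1 = 0.88(s−2) = 0.88s − 1.76, so -0.019s = -0.76 and s = 40.0000.
Then α = 0.861×40.0000 = 34.440 and β = s−α = 5.560.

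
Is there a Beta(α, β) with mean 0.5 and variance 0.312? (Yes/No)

A Beta with mean μ has variance μ(1−μ)/(α+β+1) < μ(1−μ).
Here μ(1−μ) = 0.5×0.5 = 0.25, and 0.312 ≥ 0.25.

No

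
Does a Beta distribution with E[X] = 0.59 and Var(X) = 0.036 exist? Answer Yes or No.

Yes

The Beta variance bound is σ² < μ(1−μ).
Here μ(1−μ) = 0.59×0.41 = 0.2419, and 0.036 < 0.2419.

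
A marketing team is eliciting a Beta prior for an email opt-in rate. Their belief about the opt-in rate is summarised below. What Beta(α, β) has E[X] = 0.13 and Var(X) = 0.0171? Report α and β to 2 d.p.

α = 0.73, β = 4.88

By moment matching, α+β = μ(1−μ)/σ² − 1 = (0.13·0.87)/0.0171 − 1 = 6.6140 − 1 = 5.6140.
Since α/(α+β) = μ, α = 0.13·5.6140 = 0.73 and β = 0.87·5.6140 = 4.88.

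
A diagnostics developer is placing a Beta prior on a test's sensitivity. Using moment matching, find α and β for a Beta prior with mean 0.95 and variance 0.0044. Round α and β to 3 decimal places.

By moment matching, α+β = μ(1−μ)/σ² − 1 = (0.95·0.05)/0.0044 − 1 = 10.7955 − 1 = 9.7955.
Since α/(α+β) = μ, α = 0.95·9.7955 = 9.306 and β = 0.05·9.7955 = 0.490.

α = 9.306, β = 0.490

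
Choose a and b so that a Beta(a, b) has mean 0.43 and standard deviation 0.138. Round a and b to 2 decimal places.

a = 5.10, b = 6.77

First σ² = 0.019044. Setting a = μn, b = (1−μ)n with n = a+b,
μ(1−μ)/(n+1) = 0.019044 ⇒ n+1 = 0.2451/0.019044 = 12.8702 ⇒ n = 11.8702.
Hence a = 0.43×11.8702 = 5.10, b = 0.57×11.8702 = 6.77.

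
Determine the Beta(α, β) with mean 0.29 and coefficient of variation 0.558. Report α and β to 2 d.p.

α = 1.99, β = 4.87

Var = (CV·μ)² = (0.558×0.29)² = 0.026186.
α+β = μ(1−μ)/Var − 1 = 0.2059/0.026186 − 1 = 6.8631.
Thus α = 0.29·6.8631 = 1.99 and β = 0.71·6.8631 = 4.87.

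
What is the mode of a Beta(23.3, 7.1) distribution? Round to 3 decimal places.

0.785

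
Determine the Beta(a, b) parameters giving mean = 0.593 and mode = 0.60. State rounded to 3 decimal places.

With s = a+b: μ = a/s and mode = (a−1)/(s−2). Eliminating a = μs,
μs − 1 = m(s−2) ⇒ s(μ−m) = 1−2m ⇒ s = -0.20/-0.007 = 28.5714.
So a = μs = 16.943, b = (1−μ)s = 11.629.

a = 16.943, b = 11.629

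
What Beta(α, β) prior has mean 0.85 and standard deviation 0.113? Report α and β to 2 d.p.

α = 7.64, β = 1.35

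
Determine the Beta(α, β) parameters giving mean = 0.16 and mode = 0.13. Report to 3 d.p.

α = 3.947, β = 20.720

With s = α+β: μ = α/s and mode = (α−1)/(s−2). Eliminating α = μs,
μs − 1 = m(s−2) ⇒ s(μ−m) = 1−2m ⇒ s = 0.74/0.03 = 24.6667.
So α = μs = 3.947, β = (1−μ)s = 20.720.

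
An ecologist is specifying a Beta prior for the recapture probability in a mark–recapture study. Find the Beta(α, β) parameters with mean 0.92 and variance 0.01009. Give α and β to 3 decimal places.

Let s = α+β. The Beta variance is μ(1−μ)/(s+1).
So s+1 = μ(1−μ)/σ² = (0.92×0.08)/0.01009 = 0.0736/0.01009 = 7.2944, giving s = 6.2944.
Then α = μs = 0.92×6.2944 = 5.791 and β = (1−μ)s = 0.08×6.2944 = 0.504.

α = 5.791, β = 0.504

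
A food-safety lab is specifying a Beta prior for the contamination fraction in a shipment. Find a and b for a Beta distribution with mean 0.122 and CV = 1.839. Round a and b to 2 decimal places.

Var = (CV·μ)² = (1.839×0.122)² = 0.050337.
a+b = μ(1−μ)/Var − 1 = 0.107116/0.050337 − 1 = 1.1280.
Thus a = 0.122·1.1280 = 0.14 and b = 0.878·1.1280 = 0.99.

a = 0.14, b = 0.99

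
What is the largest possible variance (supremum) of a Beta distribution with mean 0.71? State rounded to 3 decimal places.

0.206

For fixed mean μ the Beta variance is μ(1−μ)/(α+β+1), increasing as α+β decreases.
Its least upper bound (not attained) is μ(1−μ) = 0.71·0.29 = 0.206.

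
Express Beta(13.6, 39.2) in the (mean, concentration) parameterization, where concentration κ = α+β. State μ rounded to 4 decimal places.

κ = α+β = 13.6+39.2 = 52.8; μ = α/κ = 13.6/52.8 = 0.2576.

μ = 0.2576, κ = 52.8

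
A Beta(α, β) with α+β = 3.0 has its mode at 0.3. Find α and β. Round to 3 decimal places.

α = 1.300, β = 1.700

For α,β>1 the mode is (α−1)/(α+β−2), so α = mode·(κ−2)+1 = 0.3×1.0+1 = 1.300.
And β = (1−mode)·(κ−2)+1 = 0.7×1.0+1 = 1.700.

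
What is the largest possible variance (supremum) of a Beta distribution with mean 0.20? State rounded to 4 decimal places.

0.1600

For fixed mean μ the Beta variance is μ(1−μ)/(α+β+1), increasing as α+β decreases.
Its least upper bound (not attained) is μ(1−μ) = 0.20·0.80 = 0.1600.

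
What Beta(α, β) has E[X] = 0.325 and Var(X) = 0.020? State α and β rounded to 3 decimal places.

Let s = α+β. The Beta variance is μ(1−μ)/(s+1).
So s+1 = μ(1−μ)/σ² = (0.325×0.675)/0.020 = 0.219375/0.020 = 10.9688, giving s = 9.9688.
Then α = μs = 0.325×9.9688 = 3.240 and β = (1−μ)s = 0.675×9.9688 = 6.729.

α = 3.240, β = 6.729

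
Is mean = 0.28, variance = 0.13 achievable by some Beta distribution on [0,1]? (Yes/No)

Yes

The Beta variance bound is σ² < μ(1−μ).
Here μ(1−μ) = 0.28×0.72 = 0.2016, and 0.13 < 0.2016.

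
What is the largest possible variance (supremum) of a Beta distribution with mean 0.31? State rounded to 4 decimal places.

0.2139

Var = μ(1−μ)/(α+β+1), which approaches μ(1−μ) as α+β → 0.
So the supremum is μ(1−μ) = 0.31×0.69 = 0.2139.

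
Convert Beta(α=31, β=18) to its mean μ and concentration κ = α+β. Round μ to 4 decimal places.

μ = 0.6327, κ = 49

κ = α+β = 31+18 = 49; μ = α/κ = 31/49 = 0.6327.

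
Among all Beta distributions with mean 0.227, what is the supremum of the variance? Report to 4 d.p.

0.1755

For fixed mean μ the Beta variance is μ(1−μ)/(α+β+1), increasing as α+β decreases.
Its least upper bound (not attained) is μ(1−μ) = 0.227·0.773 = 0.1755.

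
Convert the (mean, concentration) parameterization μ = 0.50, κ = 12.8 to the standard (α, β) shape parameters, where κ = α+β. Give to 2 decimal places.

α = 6.40, β = 6.40

α = μκ = 0.50×12.8 = 6.40 and β = (1−μ)κ = 0.50×12.8 = 6.40.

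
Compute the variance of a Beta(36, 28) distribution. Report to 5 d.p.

Var = αβ/[(α+β)²(α+β+1)] = (36×28)/(64²×65) = 1008/266240 = 0.00379.

0.00379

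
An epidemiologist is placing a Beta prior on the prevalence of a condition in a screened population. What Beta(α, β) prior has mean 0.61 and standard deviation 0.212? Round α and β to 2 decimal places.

α = 2.62, β = 1.67

σ² = 0.212² = 0.044944.
With s = α+β, Var = μ(1−μ)/(s+1), so s+1 = (0.61×0.39)/0.044944 = 5.2933 and s = 4.2933.
α = μs = 2.62, β = (1−μ)s = 1.67.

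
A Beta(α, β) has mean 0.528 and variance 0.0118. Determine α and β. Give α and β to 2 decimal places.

α = 10.62, β = 9.50

Let s = α+β. The Beta variance is μ(1−μ)/(s+1).
So s+1 = μ(1−μ)/σ² = (0.528×0.472)/0.0118 = 0.249216/0.0118 = 21.1200, giving s = 20.1200.
Then α = μs = 0.528×20.1200 = 10.62 and β = (1−μ)s = 0.472×20.1200 = 9.50.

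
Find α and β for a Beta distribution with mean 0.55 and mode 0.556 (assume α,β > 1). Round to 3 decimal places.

Let s = α+β. Mean gives α = μs = 0.55s; mode gives (α−1)/(s−2) = 0.556.
Substituting: 0.55s − 1 = 0.556(s−2) = 0.556s − 1.112, so -0.006s = -0.112 and s = 18.6667.
Then α = 0.55×18.6667 = 10.267 and β = s−α = 8.400.

α = 10.267, β = 8.400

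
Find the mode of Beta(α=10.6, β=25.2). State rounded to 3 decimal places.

0.284

The density x^(α−1)(1−x)^(β−1) is maximised at (α−1)/(α+β−2) = 9.6/33.8 = 0.284.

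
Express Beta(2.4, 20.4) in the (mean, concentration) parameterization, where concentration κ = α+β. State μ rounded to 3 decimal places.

μ = 0.105, κ = 22.8

κ = α+β = 2.4+20.4 = 22.8; μ = α/κ = 2.4/22.8 = 0.105.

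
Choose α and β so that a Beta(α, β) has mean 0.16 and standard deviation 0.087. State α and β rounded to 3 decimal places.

Variance = 0.087² = 0.007569. The moment-matching identity α+β = μ(1−μ)/Var − 1 gives
α+β = 0.1344/0.007569 − 1 = 16.7566, so α = μ·16.7566 = 2.681 and β = (1−μ)·16.7566 = 14.076.

α = 2.681, β = 14.076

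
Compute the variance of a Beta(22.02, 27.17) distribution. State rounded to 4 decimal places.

0.0049

μ = 22.02/49.19 = 0.447652; Var = μ(1−μ)/(α+β+1) = 0.2472597/50.19 = 0.0049.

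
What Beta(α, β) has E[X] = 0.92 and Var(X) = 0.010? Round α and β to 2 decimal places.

Write ν = α+β; then α = μν and Var = μ(1−μ)/(ν+1).
ν = μ(1−μ)/Var − 1 = 0.0736/0.010 − 1 = 6.3600.
α = 0.92·6.3600 = 5.85, β = 0.08·6.3600 = 0.51.

α = 5.85, β = 0.51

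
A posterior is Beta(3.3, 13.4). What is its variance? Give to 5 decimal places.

μ = 3.3/16.7 = 0.197605; Var = μ(1−μ)/(α+β+1) = 0.1585571/17.7 = 0.00896.

0.00896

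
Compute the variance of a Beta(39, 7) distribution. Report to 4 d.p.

μ = 39/46 = 0.847826; Var = μ(1−μ)/(α+β+1) = 0.1290170/47 = 0.0027.

0.0027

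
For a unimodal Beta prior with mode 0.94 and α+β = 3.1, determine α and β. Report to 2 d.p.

α = 2.03, β = 1.07

For α,β>1 the mode is (α−1)/(α+β−2), so α = mode·(κ−2)+1 = 0.94×1.1+1 = 2.03.
And β = (1−mode)·(κ−2)+1 = 0.06×1.1+1 = 1.07.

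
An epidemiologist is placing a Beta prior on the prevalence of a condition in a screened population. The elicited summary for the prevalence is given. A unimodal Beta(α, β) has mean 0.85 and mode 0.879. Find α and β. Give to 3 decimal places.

α = 22.217, β = 3.921

Let s = α+β. Mean gives α = μs = 0.85s; mode gives (α−1)/(s−2) = 0.879.
Substituting: 0.85s − 1 = 0.879(s−2) = 0.879s − 1.758, so -0.029s = -0.758 and s = 26.1379.
Then α = 0.85×26.1379 = 22.217 and β = s−α = 3.921.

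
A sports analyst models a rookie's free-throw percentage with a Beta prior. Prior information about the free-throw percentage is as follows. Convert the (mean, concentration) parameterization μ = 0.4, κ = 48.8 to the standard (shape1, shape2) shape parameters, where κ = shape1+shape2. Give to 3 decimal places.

shape1 = 19.520, shape2 = 29.280

Split κ in proportion μ : (1−μ): shape1 = 0.4·48.8 = 19.520, shape2 = 48.8 − 19.520 = 29.280.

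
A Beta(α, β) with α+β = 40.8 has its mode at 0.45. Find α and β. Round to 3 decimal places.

α = 18.460, β = 22.340

Mode = (α−1)/(κ−2) with κ = α+β, so α−1 = 0.45·38.8 = 17.460.
α = 18.460; β = κ − α = 22.340.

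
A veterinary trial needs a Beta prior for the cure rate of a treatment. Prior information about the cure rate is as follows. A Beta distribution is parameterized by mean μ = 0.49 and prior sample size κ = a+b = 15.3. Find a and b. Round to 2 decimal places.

a = 7.50, b = 7.80

Split κ in proportion μ : (1−μ): a = 0.49·15.3 = 7.50, b = 15.3 − 7.50 = 7.80.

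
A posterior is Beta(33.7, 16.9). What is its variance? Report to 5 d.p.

α+β = 50.6 and αβ = 569.53, so Var = αβ/[(α+β)²(α+β+1)] = 569.53/132114.576 = 0.00431.

0.00431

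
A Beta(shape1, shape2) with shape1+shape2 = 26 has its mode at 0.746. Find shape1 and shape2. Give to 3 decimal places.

shape1 = 18.904, shape2 = 7.096

Mode = (shape1−1)/(κ−2) with κ = shape1+shape2, so shape1−1 = 0.746·24 = 17.904.
shape1 = 18.904; shape2 = κ − shape1 = 7.096.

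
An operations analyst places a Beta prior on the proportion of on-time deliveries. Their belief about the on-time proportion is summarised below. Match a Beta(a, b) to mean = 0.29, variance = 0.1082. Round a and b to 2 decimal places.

a = 0.26, b = 0.64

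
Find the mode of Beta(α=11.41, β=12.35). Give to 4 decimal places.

0.4784

With α,β > 1, mode = (α−1)/(α+β−2) = 10.41/21.76 = 0.4784.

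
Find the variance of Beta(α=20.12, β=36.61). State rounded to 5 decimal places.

Var = αβ/[(α+β)²(α+β+1)] = (20.12×36.61)/(56.73²×57.73) = 736.5932/185792.049117 = 0.00396.

0.00396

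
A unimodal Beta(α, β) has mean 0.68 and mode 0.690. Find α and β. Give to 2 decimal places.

With s = α+β: μ = α/s and mode = (α−1)/(s−2). Eliminating α = μs,
μs − 1 = m(s−2) ⇒ s(μ−m) = 1−2m ⇒ s = -0.380/-0.010 = 38.0000.
So α = μs = 25.84, β = (1−μ)s = 12.16.

α = 25.84, β = 12.16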